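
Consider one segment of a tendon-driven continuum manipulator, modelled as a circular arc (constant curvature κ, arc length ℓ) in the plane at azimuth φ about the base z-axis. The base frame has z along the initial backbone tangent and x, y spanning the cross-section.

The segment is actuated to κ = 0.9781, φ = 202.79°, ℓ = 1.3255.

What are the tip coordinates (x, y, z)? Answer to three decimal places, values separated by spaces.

θ = κ·ℓ = 0.9781 × 1.3255 = 1.29647 rad
ρ = (1 − cos θ)/κ = (1 − 0.27090)/0.9781 = 0.74543
z = sin θ / κ = 0.96261/0.9781 = 0.98416
x = ρ cos φ = 0.74543 × cos(202.79°) = -0.68723
y = ρ sin φ = 0.74543 × sin(202.79°) = -0.28874

-0.687 -0.289 0.984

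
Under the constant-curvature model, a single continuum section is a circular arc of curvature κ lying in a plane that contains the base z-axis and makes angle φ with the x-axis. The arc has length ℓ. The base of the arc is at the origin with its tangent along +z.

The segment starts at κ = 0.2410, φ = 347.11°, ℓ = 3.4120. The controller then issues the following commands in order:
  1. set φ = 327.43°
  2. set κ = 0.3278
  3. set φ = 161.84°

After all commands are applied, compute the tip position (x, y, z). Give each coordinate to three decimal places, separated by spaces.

-1.632 0.535 2.744

initial: κ=0.2410, φ=347.11°, ℓ=3.4120
cmd 1: set φ=327.43° → (κ,φ,ℓ)=(0.2410,327.43°,3.4120) → tip=(1.1171,-0.7136,3.0403)
cmd 2: set κ=0.3278 → (κ,φ,ℓ)=(0.3278,327.43°,3.4120) → tip=(1.4472,-0.9245,2.7438)
cmd 3: set φ=161.84° → (κ,φ,ℓ)=(0.3278,161.84°,3.4120) → tip=(-1.6317,0.5352,2.7438)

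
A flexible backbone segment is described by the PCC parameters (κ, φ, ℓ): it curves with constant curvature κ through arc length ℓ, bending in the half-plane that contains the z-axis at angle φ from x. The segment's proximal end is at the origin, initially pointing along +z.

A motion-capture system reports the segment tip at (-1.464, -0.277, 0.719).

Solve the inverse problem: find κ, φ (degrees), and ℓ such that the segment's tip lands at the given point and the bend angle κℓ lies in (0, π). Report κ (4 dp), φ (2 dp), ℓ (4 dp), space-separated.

1.0888 190.71 2.0596

ρ = √(x²+y²) = √(-1.464² + -0.277²) = 1.48997
φ = atan2(y, x) mod 360° = atan2(-0.277, -1.464) = 190.7141°
|p|² = ρ² + z² = 1.48997² + 0.719² = 2.73699
κ = 2ρ / |p|² = 2×1.48997 / 2.73699 = 1.08877
θ = 2·atan2(ρ, z) = 2·atan2(1.48997, 0.719) = 2.24240 rad
ℓ = θ/κ = 2.24240/1.08877 = 2.05957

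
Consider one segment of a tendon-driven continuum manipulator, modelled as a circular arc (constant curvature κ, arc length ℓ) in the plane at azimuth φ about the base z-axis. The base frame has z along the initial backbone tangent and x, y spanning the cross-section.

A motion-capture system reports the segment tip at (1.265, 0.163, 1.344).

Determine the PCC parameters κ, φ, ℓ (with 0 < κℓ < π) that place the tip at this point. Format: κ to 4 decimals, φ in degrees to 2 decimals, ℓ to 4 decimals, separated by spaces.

0.7430 7.34 2.0436

ρ = √(x²+y²) = √(1.265² + 0.163²) = 1.27546
φ = atan2(y, x) mod 360° = atan2(0.163, 1.265) = 7.3423°
|p|² = ρ² + z² = 1.27546² + 1.344² = 3.43313
κ = 2ρ / |p|² = 2×1.27546 / 3.43313 = 0.74303
θ = 2·atan2(ρ, z) = 2·atan2(1.27546, 1.344) = 1.51848 rad
ℓ = θ/κ = 1.51848/0.74303 = 2.04363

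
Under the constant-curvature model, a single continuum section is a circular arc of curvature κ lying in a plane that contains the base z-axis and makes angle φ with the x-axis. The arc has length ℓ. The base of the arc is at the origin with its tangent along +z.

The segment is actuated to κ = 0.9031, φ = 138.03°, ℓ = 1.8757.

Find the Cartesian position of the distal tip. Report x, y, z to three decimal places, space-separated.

-0.924 0.831 1.099

θ = κ·ℓ = 0.9031 × 1.8757 = 1.69394 rad
ρ = (1 − cos θ)/κ = (1 − -0.12284)/0.9031 = 1.24331
z = sin θ / κ = 0.99243/0.9031 = 1.09891
x = ρ cos φ = 1.24331 × cos(138.03°) = -0.92440
y = ρ sin φ = 1.24331 × sin(138.03°) = 0.83146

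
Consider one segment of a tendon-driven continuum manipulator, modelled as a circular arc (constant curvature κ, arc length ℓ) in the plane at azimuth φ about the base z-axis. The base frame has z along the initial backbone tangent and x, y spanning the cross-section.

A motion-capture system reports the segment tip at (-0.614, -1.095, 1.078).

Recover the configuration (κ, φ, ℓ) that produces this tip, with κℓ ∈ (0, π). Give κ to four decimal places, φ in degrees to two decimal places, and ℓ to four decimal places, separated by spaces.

ρ = √(x²+y²) = √(-0.614² + -1.095²) = 1.25540
φ = atan2(y, x) mod 360° = atan2(-1.095, -0.614) = 240.7193°
|p|² = ρ² + z² = 1.25540² + 1.078² = 2.73811
κ = 2ρ / |p|² = 2×1.25540 / 2.73811 = 0.91698
θ = 2·atan2(ρ, z) = 2·atan2(1.25540, 1.078) = 1.72255 rad
ℓ = θ/κ = 1.72255/0.91698 = 1.87850

0.9170 240.72 1.8785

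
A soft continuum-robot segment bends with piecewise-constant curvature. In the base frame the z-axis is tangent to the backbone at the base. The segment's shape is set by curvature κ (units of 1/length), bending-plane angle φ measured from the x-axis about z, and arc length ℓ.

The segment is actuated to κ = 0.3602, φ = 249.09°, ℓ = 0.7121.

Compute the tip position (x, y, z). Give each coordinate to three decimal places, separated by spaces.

θ = κ·ℓ = 0.3602 × 0.7121 = 0.25650 rad
ρ = (1 − cos θ)/κ = (1 − 0.96728)/0.3602 = 0.09083
z = sin θ / κ = 0.25370/0.3602 = 0.70432
x = ρ cos φ = 0.09083 × cos(249.09°) = -0.03242
y = ρ sin φ = 0.09083 × sin(249.09°) = -0.08485

-0.032 -0.085 0.704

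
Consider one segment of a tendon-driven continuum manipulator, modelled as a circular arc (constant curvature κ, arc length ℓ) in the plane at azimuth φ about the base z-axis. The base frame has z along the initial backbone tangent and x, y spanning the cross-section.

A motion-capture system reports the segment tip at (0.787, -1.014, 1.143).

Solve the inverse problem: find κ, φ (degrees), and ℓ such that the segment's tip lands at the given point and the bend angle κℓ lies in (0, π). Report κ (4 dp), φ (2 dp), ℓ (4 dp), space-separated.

ρ = √(x²+y²) = √(0.787² + -1.014²) = 1.28358
φ = atan2(y, x) mod 360° = atan2(-1.014, 0.787) = 307.8163°
|p|² = ρ² + z² = 1.28358² + 1.143² = 2.95401
κ = 2ρ / |p|² = 2×1.28358 / 2.95401 = 0.86904
θ = 2·atan2(ρ, z) = 2·atan2(1.28358, 1.143) = 1.68653 rad
ℓ = θ/κ = 1.68653/0.86904 = 1.94069

0.8690 307.82 1.9407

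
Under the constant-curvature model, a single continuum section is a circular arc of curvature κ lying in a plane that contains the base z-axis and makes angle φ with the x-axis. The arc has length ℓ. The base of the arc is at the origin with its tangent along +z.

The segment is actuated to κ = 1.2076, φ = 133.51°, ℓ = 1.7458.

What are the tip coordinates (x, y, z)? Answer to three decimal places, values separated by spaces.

θ = κ·ℓ = 1.2076 × 1.7458 = 2.10823 rad
ρ = (1 − cos θ)/κ = (1 − -0.51193)/1.2076 = 1.25201
z = sin θ / κ = 0.85903/1.2076 = 0.71135
x = ρ cos φ = 1.25201 × cos(133.51°) = -0.86199
y = ρ sin φ = 1.25201 × sin(133.51°) = 0.90803

-0.862 0.908 0.711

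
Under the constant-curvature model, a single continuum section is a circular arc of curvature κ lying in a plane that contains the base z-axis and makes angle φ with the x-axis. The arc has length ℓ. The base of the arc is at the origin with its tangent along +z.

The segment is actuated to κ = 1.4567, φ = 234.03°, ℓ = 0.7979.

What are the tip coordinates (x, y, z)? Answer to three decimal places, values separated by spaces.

θ = κ·ℓ = 1.4567 × 0.7979 = 1.16230 rad
ρ = (1 − cos θ)/κ = (1 − 0.39723)/1.4567 = 0.41379
z = sin θ / κ = 0.91772/1.4567 = 0.63000
x = ρ cos φ = 0.41379 × cos(234.03°) = -0.24305
y = ρ sin φ = 0.41379 × sin(234.03°) = -0.33489

-0.243 -0.335 0.630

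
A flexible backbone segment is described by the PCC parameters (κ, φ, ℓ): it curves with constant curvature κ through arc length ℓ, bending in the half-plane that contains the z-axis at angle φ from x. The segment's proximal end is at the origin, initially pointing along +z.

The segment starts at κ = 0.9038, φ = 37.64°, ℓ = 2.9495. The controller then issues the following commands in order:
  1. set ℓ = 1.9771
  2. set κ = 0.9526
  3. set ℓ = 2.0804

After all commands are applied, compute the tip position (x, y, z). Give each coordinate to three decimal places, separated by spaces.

initial: κ=0.9038, φ=37.64°, ℓ=2.9495
cmd 1: set ℓ=1.9771 → (κ,φ,ℓ)=(0.9038,37.64°,1.9771) → tip=(1.0640,0.8206,1.0807)
cmd 2: set κ=0.9526 → (κ,φ,ℓ)=(0.9526,37.64°,1.9771) → tip=(1.0869,0.8382,0.9989)
cmd 3: set ℓ=2.0804 → (κ,φ,ℓ)=(0.9526,37.64°,2.0804) → tip=(1.1634,0.8972,0.9623)

1.163 0.897 0.962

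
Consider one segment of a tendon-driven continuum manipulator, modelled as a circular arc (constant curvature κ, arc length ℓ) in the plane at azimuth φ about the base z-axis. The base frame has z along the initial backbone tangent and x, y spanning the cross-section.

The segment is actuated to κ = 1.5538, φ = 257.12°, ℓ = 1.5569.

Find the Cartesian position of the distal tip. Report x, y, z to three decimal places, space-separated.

-0.251 -1.098 0.426

θ = κ·ℓ = 1.5538 × 1.5569 = 2.41911 rad
ρ = (1 − cos θ)/κ = (1 − -0.75017)/1.5538 = 1.12638
z = sin θ / κ = 0.66125/1.5538 = 0.42557
x = ρ cos φ = 1.12638 × cos(257.12°) = -0.25108
y = ρ sin φ = 1.12638 × sin(257.12°) = -1.09804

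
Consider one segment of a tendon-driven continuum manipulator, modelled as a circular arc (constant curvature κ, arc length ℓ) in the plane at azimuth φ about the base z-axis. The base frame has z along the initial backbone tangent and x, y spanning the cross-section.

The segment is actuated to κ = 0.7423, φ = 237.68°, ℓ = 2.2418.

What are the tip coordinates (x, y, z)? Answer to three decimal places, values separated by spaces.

θ = κ·ℓ = 0.7423 × 2.2418 = 1.66409 rad
ρ = (1 − cos θ)/κ = (1 − -0.09316)/0.7423 = 1.47266
z = sin θ / κ = 0.99565/0.7423 = 1.34131
x = ρ cos φ = 1.47266 × cos(237.68°) = -0.78735
y = ρ sin φ = 1.47266 × sin(237.68°) = -1.24451

-0.787 -1.245 1.341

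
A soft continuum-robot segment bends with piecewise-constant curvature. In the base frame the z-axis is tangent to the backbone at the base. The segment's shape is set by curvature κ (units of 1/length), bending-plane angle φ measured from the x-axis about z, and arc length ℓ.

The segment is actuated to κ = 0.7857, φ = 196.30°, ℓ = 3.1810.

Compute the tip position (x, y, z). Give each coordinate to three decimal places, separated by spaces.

θ = κ·ℓ = 0.7857 × 3.1810 = 2.49931 rad
ρ = (1 − cos θ)/κ = (1 − -0.80073)/0.7857 = 2.29188
z = sin θ / κ = 0.59902/0.7857 = 0.76241
x = ρ cos φ = 2.29188 × cos(196.30°) = -2.19976
y = ρ sin φ = 2.29188 × sin(196.30°) = -0.64325

-2.200 -0.643 0.762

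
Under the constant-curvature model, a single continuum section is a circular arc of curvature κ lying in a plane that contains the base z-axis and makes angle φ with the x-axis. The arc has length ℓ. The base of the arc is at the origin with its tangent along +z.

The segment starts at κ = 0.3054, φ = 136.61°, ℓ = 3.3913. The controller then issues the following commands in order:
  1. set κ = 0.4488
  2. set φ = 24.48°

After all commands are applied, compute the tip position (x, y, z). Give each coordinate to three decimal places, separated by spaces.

1.929 0.878 2.226

initial: κ=0.3054, φ=136.61°, ℓ=3.3913
cmd 1: set κ=0.4488 → (κ,φ,ℓ)=(0.4488,136.61°,3.3913) → tip=(-1.5402,1.4560,2.2255)
cmd 2: set φ=24.48° → (κ,φ,ℓ)=(0.4488,24.48°,3.3913) → tip=(1.9290,0.8783,2.2255)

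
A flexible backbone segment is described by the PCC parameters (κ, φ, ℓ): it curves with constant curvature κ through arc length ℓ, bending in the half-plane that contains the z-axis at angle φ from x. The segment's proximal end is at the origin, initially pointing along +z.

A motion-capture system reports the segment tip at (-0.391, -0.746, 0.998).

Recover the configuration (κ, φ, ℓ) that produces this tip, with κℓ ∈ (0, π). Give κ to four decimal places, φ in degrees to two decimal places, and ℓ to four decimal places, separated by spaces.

0.9878 242.34 1.4193

ρ = √(x²+y²) = √(-0.391² + -0.746²) = 0.84226
φ = atan2(y, x) mod 360° = atan2(-0.746, -0.391) = 242.3397°
|p|² = ρ² + z² = 0.84226² + 0.998² = 1.70540
κ = 2ρ / |p|² = 2×0.84226 / 1.70540 = 0.98775
θ = 2·atan2(ρ, z) = 2·atan2(0.84226, 0.998) = 1.40194 rad
ℓ = θ/κ = 1.40194/0.98775 = 1.41932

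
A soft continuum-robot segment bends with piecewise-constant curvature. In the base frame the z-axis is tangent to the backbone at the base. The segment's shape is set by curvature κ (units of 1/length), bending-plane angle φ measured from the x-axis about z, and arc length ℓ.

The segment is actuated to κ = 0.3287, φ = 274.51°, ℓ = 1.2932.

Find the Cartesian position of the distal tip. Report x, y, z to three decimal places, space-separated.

θ = κ·ℓ = 0.3287 × 1.2932 = 0.42507 rad
ρ = (1 − cos θ)/κ = (1 − 0.91101)/0.3287 = 0.27074
z = sin θ / κ = 0.41239/0.3287 = 1.25461
x = ρ cos φ = 0.27074 × cos(274.51°) = 0.02129
y = ρ sin φ = 0.27074 × sin(274.51°) = -0.26990

0.021 -0.270 1.255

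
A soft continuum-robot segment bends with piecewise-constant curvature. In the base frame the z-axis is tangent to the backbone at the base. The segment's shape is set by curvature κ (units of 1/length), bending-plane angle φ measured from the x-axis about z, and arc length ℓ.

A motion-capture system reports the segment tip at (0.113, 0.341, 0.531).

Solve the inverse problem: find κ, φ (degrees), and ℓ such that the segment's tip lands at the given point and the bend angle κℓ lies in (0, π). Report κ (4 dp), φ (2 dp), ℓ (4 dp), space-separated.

1.7481 71.67 0.6805

ρ = √(x²+y²) = √(0.113² + 0.341²) = 0.35924
φ = atan2(y, x) mod 360° = atan2(0.341, 0.113) = 71.6659°
|p|² = ρ² + z² = 0.35924² + 0.531² = 0.41101
κ = 2ρ / |p|² = 2×0.35924 / 0.41101 = 1.74806
θ = 2·atan2(ρ, z) = 2·atan2(0.35924, 0.531) = 1.18959 rad
ℓ = θ/κ = 1.18959/1.74806 = 0.68052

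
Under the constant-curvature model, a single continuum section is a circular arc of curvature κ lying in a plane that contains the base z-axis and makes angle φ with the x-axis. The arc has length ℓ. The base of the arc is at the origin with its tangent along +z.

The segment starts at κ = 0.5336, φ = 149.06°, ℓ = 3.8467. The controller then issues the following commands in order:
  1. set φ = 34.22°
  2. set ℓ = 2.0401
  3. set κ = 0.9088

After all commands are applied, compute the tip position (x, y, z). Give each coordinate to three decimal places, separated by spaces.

initial: κ=0.5336, φ=149.06°, ℓ=3.8467
cmd 1: set φ=34.22° → (κ,φ,ℓ)=(0.5336,34.22°,3.8467) → tip=(2.2677,1.5423,1.6607)
cmd 2: set ℓ=2.0401 → (κ,φ,ℓ)=(0.5336,34.22°,2.0401) → tip=(0.8310,0.5652,1.6604)
cmd 3: set κ=0.9088 → (κ,φ,ℓ)=(0.9088,34.22°,2.0401) → tip=(1.1641,0.7917,1.0565)

1.164 0.792 1.057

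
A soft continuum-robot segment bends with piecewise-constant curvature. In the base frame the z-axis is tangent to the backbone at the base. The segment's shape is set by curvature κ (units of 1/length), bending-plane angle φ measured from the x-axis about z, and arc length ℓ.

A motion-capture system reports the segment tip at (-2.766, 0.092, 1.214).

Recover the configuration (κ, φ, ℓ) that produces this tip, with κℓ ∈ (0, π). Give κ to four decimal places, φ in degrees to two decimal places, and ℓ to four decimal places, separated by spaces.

ρ = √(x²+y²) = √(-2.766² + 0.092²) = 2.76753
φ = atan2(y, x) mod 360° = atan2(0.092, -2.766) = 178.0950°
|p|² = ρ² + z² = 2.76753² + 1.214² = 9.13302
κ = 2ρ / |p|² = 2×2.76753 / 9.13302 = 0.60605
θ = 2·atan2(ρ, z) = 2·atan2(2.76753, 1.214) = 2.31483 rad
ℓ = θ/κ = 2.31483/0.60605 = 3.81954

0.6060 178.09 3.8195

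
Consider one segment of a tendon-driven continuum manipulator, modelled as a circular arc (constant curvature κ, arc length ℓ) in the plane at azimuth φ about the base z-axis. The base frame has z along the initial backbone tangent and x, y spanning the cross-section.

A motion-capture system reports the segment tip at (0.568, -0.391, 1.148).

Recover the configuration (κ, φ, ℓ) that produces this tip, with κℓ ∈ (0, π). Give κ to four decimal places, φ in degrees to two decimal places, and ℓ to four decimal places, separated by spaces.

ρ = √(x²+y²) = √(0.568² + -0.391²) = 0.68957
φ = atan2(y, x) mod 360° = atan2(-0.391, 0.568) = 325.4572°
|p|² = ρ² + z² = 0.68957² + 1.148² = 1.79341
κ = 2ρ / |p|² = 2×0.68957 / 1.79341 = 0.76900
θ = 2·atan2(ρ, z) = 2·atan2(0.68957, 1.148) = 1.08182 rad
ℓ = θ/κ = 1.08182/0.76900 = 1.40679

0.7690 325.46 1.4068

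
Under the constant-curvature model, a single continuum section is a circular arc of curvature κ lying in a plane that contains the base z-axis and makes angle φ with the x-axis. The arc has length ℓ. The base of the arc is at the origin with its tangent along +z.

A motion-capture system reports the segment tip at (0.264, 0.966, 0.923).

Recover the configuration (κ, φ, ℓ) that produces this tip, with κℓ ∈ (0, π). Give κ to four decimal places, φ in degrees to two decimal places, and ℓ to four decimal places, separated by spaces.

1.0798 74.71 1.5301

ρ = √(x²+y²) = √(0.264² + 0.966²) = 1.00142
φ = atan2(y, x) mod 360° = atan2(0.966, 0.264) = 74.7148°
|p|² = ρ² + z² = 1.00142² + 0.923² = 1.85478
κ = 2ρ / |p|² = 2×1.00142 / 1.85478 = 1.07983
θ = 2·atan2(ρ, z) = 2·atan2(1.00142, 0.923) = 1.65226 rad
ℓ = θ/κ = 1.65226/1.07983 = 1.53011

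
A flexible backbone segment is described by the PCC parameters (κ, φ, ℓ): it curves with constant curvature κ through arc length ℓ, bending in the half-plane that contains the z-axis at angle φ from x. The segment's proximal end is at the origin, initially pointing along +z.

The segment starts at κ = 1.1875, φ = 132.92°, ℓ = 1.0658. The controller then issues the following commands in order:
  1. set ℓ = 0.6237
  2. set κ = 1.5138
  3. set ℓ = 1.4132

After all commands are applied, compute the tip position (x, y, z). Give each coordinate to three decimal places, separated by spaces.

-0.692 0.744 0.557

initial: κ=1.1875, φ=132.92°, ℓ=1.0658
cmd 1: set ℓ=0.6237 → (κ,φ,ℓ)=(1.1875,132.92°,0.6237) → tip=(-0.1502,0.1615,0.5682)
cmd 2: set κ=1.5138 → (κ,φ,ℓ)=(1.5138,132.92°,0.6237) → tip=(-0.1860,0.2001,0.5351)
cmd 3: set ℓ=1.4132 → (κ,φ,ℓ)=(1.5138,132.92°,1.4132) → tip=(-0.6920,0.7442,0.5567)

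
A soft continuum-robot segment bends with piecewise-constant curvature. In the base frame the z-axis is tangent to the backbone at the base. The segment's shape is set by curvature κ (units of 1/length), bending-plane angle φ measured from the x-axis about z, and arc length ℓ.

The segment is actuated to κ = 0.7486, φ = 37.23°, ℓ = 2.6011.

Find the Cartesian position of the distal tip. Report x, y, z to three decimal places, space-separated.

1.455 1.105 1.242

θ = κ·ℓ = 0.7486 × 2.6011 = 1.94718 rad
ρ = (1 − cos θ)/κ = (1 − -0.36756)/0.7486 = 1.82683
z = sin θ / κ = 0.93000/0.7486 = 1.24232
x = ρ cos φ = 1.82683 × cos(37.23°) = 1.45454
y = ρ sin φ = 1.82683 × sin(37.23°) = 1.10526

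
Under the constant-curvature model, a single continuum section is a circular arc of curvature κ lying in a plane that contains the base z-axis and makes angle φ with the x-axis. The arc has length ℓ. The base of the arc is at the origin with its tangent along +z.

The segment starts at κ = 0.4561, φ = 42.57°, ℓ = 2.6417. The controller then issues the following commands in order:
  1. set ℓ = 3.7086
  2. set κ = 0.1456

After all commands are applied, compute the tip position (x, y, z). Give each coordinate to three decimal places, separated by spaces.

0.720 0.661 3.531

initial: κ=0.4561, φ=42.57°, ℓ=2.6417
cmd 1: set ℓ=3.7086 → (κ,φ,ℓ)=(0.4561,42.57°,3.7086) → tip=(1.8091,1.6618,2.1766)
cmd 2: set κ=0.1456 → (κ,φ,ℓ)=(0.1456,42.57°,3.7086) → tip=(0.7196,0.6611,3.5310)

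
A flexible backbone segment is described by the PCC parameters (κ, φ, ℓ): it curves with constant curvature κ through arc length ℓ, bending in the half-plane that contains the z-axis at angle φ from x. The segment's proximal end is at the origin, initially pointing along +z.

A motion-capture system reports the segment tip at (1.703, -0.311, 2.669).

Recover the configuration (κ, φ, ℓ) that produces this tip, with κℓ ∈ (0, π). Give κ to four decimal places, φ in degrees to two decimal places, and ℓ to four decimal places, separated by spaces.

0.3421 349.65 3.3638

ρ = √(x²+y²) = √(1.703² + -0.311²) = 1.73116
φ = atan2(y, x) mod 360° = atan2(-0.311, 1.703) = 349.6507°
|p|² = ρ² + z² = 1.73116² + 2.669² = 10.12049
κ = 2ρ / |p|² = 2×1.73116 / 10.12049 = 0.34211
θ = 2·atan2(ρ, z) = 2·atan2(1.73116, 2.669) = 1.15081 rad
ℓ = θ/κ = 1.15081/0.34211 = 3.36385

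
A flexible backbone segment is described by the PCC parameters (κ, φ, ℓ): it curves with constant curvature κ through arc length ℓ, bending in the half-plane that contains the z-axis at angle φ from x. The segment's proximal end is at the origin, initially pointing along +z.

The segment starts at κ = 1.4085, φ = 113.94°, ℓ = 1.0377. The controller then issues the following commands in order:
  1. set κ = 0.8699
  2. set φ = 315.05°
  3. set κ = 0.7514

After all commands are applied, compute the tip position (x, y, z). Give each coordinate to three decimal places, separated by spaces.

0.272 -0.272 0.936

initial: κ=1.4085, φ=113.94°, ℓ=1.0377
cmd 1: set κ=0.8699 → (κ,φ,ℓ)=(0.8699,113.94°,1.0377) → tip=(-0.1775,0.3998,0.9024)
cmd 2: set φ=315.05° → (κ,φ,ℓ)=(0.8699,315.05°,1.0377) → tip=(0.3096,-0.3090,0.9024)
cmd 3: set κ=0.7514 → (κ,φ,ℓ)=(0.7514,315.05°,1.0377) → tip=(0.2721,-0.2716,0.9357)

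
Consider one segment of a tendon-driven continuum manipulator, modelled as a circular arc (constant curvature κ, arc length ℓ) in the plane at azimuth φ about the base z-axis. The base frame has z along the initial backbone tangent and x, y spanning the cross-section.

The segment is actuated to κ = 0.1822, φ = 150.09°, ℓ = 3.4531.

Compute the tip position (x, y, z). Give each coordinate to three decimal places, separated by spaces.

θ = κ·ℓ = 0.1822 × 3.4531 = 0.62915 rad
ρ = (1 − cos θ)/κ = (1 − 0.80853)/0.1822 = 1.05090
z = sin θ / κ = 0.58846/0.1822 = 3.22976
x = ρ cos φ = 1.05090 × cos(150.09°) = -0.91093
y = ρ sin φ = 1.05090 × sin(150.09°) = 0.52402

-0.911 0.524 3.230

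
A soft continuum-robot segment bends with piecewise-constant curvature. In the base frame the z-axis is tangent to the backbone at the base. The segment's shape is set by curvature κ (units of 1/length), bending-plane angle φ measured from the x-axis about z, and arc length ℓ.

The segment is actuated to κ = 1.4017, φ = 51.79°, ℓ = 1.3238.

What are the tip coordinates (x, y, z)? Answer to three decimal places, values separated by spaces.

0.565 0.718 0.685

θ = κ·ℓ = 1.4017 × 1.3238 = 1.85557 rad
ρ = (1 − cos θ)/κ = (1 − -0.28094)/1.4017 = 0.91385
z = sin θ / κ = 0.95973/1.4017 = 0.68469
x = ρ cos φ = 0.91385 × cos(51.79°) = 0.56526
y = ρ sin φ = 0.91385 × sin(51.79°) = 0.71806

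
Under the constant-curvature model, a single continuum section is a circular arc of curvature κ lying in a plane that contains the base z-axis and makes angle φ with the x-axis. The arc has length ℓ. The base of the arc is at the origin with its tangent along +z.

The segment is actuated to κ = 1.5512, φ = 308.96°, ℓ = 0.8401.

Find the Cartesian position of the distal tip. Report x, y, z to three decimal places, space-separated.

θ = κ·ℓ = 1.5512 × 0.8401 = 1.30316 rad
ρ = (1 − cos θ)/κ = (1 − 0.26445)/1.5512 = 0.47418
z = sin θ / κ = 0.96440/1.5512 = 0.62171
x = ρ cos φ = 0.47418 × cos(308.96°) = 0.29815
y = ρ sin φ = 0.47418 × sin(308.96°) = -0.36872

0.298 -0.369 0.622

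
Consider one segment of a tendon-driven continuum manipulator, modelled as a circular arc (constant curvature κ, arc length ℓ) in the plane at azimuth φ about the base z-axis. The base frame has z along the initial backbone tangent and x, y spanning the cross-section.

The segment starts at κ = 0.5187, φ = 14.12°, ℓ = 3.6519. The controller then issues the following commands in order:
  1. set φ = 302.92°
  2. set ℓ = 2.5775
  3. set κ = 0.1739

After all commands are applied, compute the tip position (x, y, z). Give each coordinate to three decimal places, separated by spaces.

initial: κ=0.5187, φ=14.12°, ℓ=3.6519
cmd 1: set φ=302.92° → (κ,φ,ℓ)=(0.5187,302.92°,3.6519) → tip=(1.3808,-2.1327,1.8279)
cmd 2: set ℓ=2.5775 → (κ,φ,ℓ)=(0.5187,302.92°,2.5775) → tip=(0.8050,-1.2433,1.8754)
cmd 3: set κ=0.1739 → (κ,φ,ℓ)=(0.1739,302.92°,2.5775) → tip=(0.3087,-0.4768,2.4921)

0.309 -0.477 2.492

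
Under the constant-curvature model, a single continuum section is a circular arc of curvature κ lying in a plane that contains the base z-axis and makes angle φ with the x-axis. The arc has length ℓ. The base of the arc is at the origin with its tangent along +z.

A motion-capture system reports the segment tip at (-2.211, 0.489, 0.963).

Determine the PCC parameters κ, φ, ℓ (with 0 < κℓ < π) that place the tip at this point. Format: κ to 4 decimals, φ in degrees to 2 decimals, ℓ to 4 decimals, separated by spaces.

0.7480 167.53 3.1251

ρ = √(x²+y²) = √(-2.211² + 0.489²) = 2.26443
φ = atan2(y, x) mod 360° = atan2(0.489, -2.211) = 167.5288°
|p|² = ρ² + z² = 2.26443² + 0.963² = 6.05501
κ = 2ρ / |p|² = 2×2.26443 / 6.05501 = 0.74795
θ = 2·atan2(ρ, z) = 2·atan2(2.26443, 0.963) = 2.33739 rad
ℓ = θ/κ = 2.33739/0.74795 = 3.12505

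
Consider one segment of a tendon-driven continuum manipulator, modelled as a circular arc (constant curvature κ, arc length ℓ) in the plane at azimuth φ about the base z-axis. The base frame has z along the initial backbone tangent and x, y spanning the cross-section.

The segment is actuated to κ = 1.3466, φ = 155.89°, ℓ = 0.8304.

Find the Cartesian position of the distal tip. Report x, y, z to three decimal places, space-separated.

θ = κ·ℓ = 1.3466 × 0.8304 = 1.11822 rad
ρ = (1 − cos θ)/κ = (1 − 0.43729)/1.3466 = 0.41788
z = sin θ / κ = 0.89932/1.3466 = 0.66785
x = ρ cos φ = 0.41788 × cos(155.89°) = -0.38142
y = ρ sin φ = 0.41788 × sin(155.89°) = 0.17070

-0.381 0.171 0.668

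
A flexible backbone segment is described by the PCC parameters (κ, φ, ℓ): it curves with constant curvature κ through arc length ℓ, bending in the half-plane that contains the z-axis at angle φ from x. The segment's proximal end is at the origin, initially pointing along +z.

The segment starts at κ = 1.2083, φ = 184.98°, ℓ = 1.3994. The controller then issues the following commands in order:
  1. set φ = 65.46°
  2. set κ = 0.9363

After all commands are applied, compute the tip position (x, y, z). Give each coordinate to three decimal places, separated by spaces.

0.329 0.721 1.032

initial: κ=1.2083, φ=184.98°, ℓ=1.3994
cmd 1: set φ=65.46° → (κ,φ,ℓ)=(1.2083,65.46°,1.3994) → tip=(0.3849,0.8431,0.8216)
cmd 2: set κ=0.9363 → (κ,φ,ℓ)=(0.9363,65.46°,1.3994) → tip=(0.3293,0.7213,1.0320)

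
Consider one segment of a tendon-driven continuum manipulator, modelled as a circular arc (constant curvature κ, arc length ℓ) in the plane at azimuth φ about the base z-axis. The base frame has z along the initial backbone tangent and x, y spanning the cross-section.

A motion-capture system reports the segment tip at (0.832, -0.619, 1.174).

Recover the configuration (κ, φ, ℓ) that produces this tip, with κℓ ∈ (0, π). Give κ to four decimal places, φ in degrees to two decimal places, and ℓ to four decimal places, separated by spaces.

0.8453 323.35 1.7119

ρ = √(x²+y²) = √(0.832² + -0.619²) = 1.03701
φ = atan2(y, x) mod 360° = atan2(-0.619, 0.832) = 323.3511°
|p|² = ρ² + z² = 1.03701² + 1.174² = 2.45366
κ = 2ρ / |p|² = 2×1.03701 / 2.45366 = 0.84527
θ = 2·atan2(ρ, z) = 2·atan2(1.03701, 1.174) = 1.44704 rad
ℓ = θ/κ = 1.44704/0.84527 = 1.71191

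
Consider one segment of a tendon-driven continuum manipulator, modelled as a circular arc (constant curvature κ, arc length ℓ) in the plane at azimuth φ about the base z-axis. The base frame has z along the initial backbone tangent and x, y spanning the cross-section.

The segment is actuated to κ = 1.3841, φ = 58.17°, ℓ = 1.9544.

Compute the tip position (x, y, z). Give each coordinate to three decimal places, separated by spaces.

θ = κ·ℓ = 1.3841 × 1.9544 = 2.70509 rad
ρ = (1 − cos θ)/κ = (1 − -0.90623)/1.3841 = 1.37724
z = sin θ / κ = 0.42278/1.3841 = 0.30545
x = ρ cos φ = 1.37724 × cos(58.17°) = 0.72636
y = ρ sin φ = 1.37724 × sin(58.17°) = 1.17012

0.726 1.170 0.305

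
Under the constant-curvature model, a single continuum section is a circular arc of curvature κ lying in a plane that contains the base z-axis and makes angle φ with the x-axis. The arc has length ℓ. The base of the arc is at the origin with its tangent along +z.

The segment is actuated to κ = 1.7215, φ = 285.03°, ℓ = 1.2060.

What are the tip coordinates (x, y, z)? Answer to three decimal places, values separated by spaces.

θ = κ·ℓ = 1.7215 × 1.2060 = 2.07613 rad
ρ = (1 − cos θ)/κ = (1 − -0.48410)/1.7215 = 0.86210
z = sin θ / κ = 0.87501/1.7215 = 0.50829
x = ρ cos φ = 0.86210 × cos(285.03°) = 0.22356
y = ρ sin φ = 0.86210 × sin(285.03°) = -0.83260

0.224 -0.833 0.508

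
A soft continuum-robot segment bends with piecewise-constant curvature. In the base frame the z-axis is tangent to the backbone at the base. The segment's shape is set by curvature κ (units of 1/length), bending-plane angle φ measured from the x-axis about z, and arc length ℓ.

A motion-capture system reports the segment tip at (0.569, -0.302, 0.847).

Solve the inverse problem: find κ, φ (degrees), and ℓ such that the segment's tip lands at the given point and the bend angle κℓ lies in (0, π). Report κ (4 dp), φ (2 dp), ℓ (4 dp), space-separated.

ρ = √(x²+y²) = √(0.569² + -0.302²) = 0.64418
φ = atan2(y, x) mod 360° = atan2(-0.302, 0.569) = 332.0426°
|p|² = ρ² + z² = 0.64418² + 0.847² = 1.13237
κ = 2ρ / |p|² = 2×0.64418 / 1.13237 = 1.13775
θ = 2·atan2(ρ, z) = 2·atan2(0.64418, 0.847) = 1.30043 rad
ℓ = θ/κ = 1.30043/1.13775 = 1.14298

1.1377 332.04 1.1430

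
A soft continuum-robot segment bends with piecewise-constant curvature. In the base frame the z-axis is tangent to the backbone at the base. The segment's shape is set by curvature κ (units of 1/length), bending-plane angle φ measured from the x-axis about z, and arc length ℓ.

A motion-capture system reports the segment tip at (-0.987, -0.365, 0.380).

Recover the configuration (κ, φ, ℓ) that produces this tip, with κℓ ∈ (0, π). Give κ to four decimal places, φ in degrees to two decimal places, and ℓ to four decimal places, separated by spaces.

1.6813 200.29 1.4563

ρ = √(x²+y²) = √(-0.987² + -0.365²) = 1.05233
φ = atan2(y, x) mod 360° = atan2(-0.365, -0.987) = 200.2948°
|p|² = ρ² + z² = 1.05233² + 0.380² = 1.25179
κ = 2ρ / |p|² = 2×1.05233 / 1.25179 = 1.68131
θ = 2·atan2(ρ, z) = 2·atan2(1.05233, 0.380) = 2.44853 rad
ℓ = θ/κ = 2.44853/1.68131 = 1.45632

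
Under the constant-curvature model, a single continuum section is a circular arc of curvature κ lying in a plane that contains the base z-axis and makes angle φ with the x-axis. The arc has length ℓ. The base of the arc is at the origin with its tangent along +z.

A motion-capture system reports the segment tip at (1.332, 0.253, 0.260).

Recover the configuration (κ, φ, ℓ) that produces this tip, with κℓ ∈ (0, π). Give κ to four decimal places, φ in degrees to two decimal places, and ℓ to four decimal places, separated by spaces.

ρ = √(x²+y²) = √(1.332² + 0.253²) = 1.35581
φ = atan2(y, x) mod 360° = atan2(0.253, 1.332) = 10.7546°
|p|² = ρ² + z² = 1.35581² + 0.260² = 1.90583
κ = 2ρ / |p|² = 2×1.35581 / 1.90583 = 1.42281
θ = 2·atan2(ρ, z) = 2·atan2(1.35581, 0.260) = 2.76266 rad
ℓ = θ/κ = 2.76266/1.42281 = 1.94170

1.4228 10.75 1.9417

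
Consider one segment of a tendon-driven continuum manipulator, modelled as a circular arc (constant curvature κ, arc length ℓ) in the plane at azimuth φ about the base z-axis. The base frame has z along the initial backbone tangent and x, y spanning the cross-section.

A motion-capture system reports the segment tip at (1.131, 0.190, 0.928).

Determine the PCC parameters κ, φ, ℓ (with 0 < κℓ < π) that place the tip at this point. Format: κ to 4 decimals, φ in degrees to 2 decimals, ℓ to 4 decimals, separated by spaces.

1.0539 9.54 1.6899

ρ = √(x²+y²) = √(1.131² + 0.190²) = 1.14685
φ = atan2(y, x) mod 360° = atan2(0.190, 1.131) = 9.5362°
|p|² = ρ² + z² = 1.14685² + 0.928² = 2.17644
κ = 2ρ / |p|² = 2×1.14685 / 2.17644 = 1.05387
θ = 2·atan2(ρ, z) = 2·atan2(1.14685, 0.928) = 1.78097 rad
ℓ = θ/κ = 1.78097/1.05387 = 1.68993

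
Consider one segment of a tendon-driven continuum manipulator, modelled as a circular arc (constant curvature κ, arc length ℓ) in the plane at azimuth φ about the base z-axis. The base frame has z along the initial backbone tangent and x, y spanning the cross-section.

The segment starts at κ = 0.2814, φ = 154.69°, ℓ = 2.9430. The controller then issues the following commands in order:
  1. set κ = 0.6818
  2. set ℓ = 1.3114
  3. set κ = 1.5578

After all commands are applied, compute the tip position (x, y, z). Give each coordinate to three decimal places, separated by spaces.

-0.844 0.399 0.572

initial: κ=0.2814, φ=154.69°, ℓ=2.9430
cmd 1: set κ=0.6818 → (κ,φ,ℓ)=(0.6818,154.69°,2.9430) → tip=(-1.8856,0.8917,1.3297)
cmd 2: set ℓ=1.3114 → (κ,φ,ℓ)=(0.6818,154.69°,1.3114) → tip=(-0.4956,0.2344,1.1435)
cmd 3: set κ=1.5578 → (κ,φ,ℓ)=(1.5578,154.69°,1.3114) → tip=(-0.8442,0.3992,0.5717)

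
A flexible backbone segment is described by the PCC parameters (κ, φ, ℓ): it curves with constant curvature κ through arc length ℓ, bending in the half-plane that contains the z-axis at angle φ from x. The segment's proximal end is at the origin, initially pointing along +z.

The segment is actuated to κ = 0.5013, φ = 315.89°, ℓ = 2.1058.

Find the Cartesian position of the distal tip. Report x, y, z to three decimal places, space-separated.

θ = κ·ℓ = 0.5013 × 2.1058 = 1.05564 rad
ρ = (1 − cos θ)/κ = (1 − 0.49267)/0.5013 = 1.01202
z = sin θ / κ = 0.87021/0.5013 = 1.73592
x = ρ cos φ = 1.01202 × cos(315.89°) = 0.72664
y = ρ sin φ = 1.01202 × sin(315.89°) = -0.70441

0.727 -0.704 1.736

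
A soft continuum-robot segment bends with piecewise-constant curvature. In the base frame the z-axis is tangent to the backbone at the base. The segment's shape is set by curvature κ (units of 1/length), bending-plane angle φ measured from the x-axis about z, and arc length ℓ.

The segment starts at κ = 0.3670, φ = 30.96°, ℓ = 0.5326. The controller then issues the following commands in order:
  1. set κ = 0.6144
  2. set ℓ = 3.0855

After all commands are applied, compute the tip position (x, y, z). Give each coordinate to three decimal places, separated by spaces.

1.841 1.105 1.542

initial: κ=0.3670, φ=30.96°, ℓ=0.5326
cmd 1: set κ=0.6144 → (κ,φ,ℓ)=(0.6144,30.96°,0.5326) → tip=(0.0741,0.0444,0.5231)
cmd 2: set ℓ=3.0855 → (κ,φ,ℓ)=(0.6144,30.96°,3.0855) → tip=(1.8413,1.1046,1.5424)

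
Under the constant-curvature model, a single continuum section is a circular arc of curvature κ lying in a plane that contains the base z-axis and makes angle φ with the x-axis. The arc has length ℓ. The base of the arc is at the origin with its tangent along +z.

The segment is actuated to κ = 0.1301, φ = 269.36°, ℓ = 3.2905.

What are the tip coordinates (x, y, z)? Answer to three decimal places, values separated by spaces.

-0.008 -0.694 3.191

θ = κ·ℓ = 0.1301 × 3.2905 = 0.42809 rad
ρ = (1 − cos θ)/κ = (1 − 0.90976)/0.1301 = 0.69363
z = sin θ / κ = 0.41514/0.1301 = 3.19091
x = ρ cos φ = 0.69363 × cos(269.36°) = -0.00775
y = ρ sin φ = 0.69363 × sin(269.36°) = -0.69359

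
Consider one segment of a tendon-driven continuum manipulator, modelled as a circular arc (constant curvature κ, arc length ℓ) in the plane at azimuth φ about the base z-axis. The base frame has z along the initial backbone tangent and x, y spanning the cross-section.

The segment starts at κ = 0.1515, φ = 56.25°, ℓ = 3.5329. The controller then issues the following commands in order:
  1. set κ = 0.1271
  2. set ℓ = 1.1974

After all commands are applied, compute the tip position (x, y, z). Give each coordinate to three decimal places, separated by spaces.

0.051 0.076 1.193

initial: κ=0.1515, φ=56.25°, ℓ=3.5329
cmd 1: set κ=0.1271 → (κ,φ,ℓ)=(0.1271,56.25°,3.5329) → tip=(0.4333,0.6485,3.4154)
cmd 2: set ℓ=1.1974 → (κ,φ,ℓ)=(0.1271,56.25°,1.1974) → tip=(0.0505,0.0756,1.1928)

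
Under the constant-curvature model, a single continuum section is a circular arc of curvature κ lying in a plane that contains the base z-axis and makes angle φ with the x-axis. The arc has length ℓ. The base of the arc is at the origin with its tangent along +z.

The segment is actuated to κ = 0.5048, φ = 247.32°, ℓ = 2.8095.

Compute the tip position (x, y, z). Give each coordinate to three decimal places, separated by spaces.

θ = κ·ℓ = 0.5048 × 2.8095 = 1.41824 rad
ρ = (1 − cos θ)/κ = (1 − 0.15197)/0.5048 = 1.67993
z = sin θ / κ = 0.98839/0.5048 = 1.95797
x = ρ cos φ = 1.67993 × cos(247.32°) = -0.64776
y = ρ sin φ = 1.67993 × sin(247.32°) = -1.55003

-0.648 -1.550 1.958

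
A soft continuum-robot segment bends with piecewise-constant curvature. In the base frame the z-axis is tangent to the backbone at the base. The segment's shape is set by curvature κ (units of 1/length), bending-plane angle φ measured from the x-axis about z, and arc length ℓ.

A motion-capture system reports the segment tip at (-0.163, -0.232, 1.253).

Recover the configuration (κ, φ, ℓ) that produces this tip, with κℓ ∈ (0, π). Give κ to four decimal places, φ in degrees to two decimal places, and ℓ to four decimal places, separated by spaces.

ρ = √(x²+y²) = √(-0.163² + -0.232²) = 0.28354
φ = atan2(y, x) mod 360° = atan2(-0.232, -0.163) = 234.9087°
|p|² = ρ² + z² = 0.28354² + 1.253² = 1.65040
κ = 2ρ / |p|² = 2×0.28354 / 1.65040 = 0.34360
θ = 2·atan2(ρ, z) = 2·atan2(0.28354, 1.253) = 0.44508 rad
ℓ = θ/κ = 0.44508/0.34360 = 1.29534

0.3436 234.91 1.2953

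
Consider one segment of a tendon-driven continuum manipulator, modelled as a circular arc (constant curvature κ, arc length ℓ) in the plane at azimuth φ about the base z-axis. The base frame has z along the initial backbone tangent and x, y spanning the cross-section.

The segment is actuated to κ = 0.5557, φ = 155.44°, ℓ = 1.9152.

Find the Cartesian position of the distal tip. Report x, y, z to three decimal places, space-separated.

-0.843 0.385 1.574

θ = κ·ℓ = 0.5557 × 1.9152 = 1.06428 rad
ρ = (1 − cos θ)/κ = (1 − 0.48514)/0.5557 = 0.92651
z = sin θ / κ = 0.87444/0.5557 = 1.57358
x = ρ cos φ = 0.92651 × cos(155.44°) = -0.84269
y = ρ sin φ = 0.92651 × sin(155.44°) = 0.38510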